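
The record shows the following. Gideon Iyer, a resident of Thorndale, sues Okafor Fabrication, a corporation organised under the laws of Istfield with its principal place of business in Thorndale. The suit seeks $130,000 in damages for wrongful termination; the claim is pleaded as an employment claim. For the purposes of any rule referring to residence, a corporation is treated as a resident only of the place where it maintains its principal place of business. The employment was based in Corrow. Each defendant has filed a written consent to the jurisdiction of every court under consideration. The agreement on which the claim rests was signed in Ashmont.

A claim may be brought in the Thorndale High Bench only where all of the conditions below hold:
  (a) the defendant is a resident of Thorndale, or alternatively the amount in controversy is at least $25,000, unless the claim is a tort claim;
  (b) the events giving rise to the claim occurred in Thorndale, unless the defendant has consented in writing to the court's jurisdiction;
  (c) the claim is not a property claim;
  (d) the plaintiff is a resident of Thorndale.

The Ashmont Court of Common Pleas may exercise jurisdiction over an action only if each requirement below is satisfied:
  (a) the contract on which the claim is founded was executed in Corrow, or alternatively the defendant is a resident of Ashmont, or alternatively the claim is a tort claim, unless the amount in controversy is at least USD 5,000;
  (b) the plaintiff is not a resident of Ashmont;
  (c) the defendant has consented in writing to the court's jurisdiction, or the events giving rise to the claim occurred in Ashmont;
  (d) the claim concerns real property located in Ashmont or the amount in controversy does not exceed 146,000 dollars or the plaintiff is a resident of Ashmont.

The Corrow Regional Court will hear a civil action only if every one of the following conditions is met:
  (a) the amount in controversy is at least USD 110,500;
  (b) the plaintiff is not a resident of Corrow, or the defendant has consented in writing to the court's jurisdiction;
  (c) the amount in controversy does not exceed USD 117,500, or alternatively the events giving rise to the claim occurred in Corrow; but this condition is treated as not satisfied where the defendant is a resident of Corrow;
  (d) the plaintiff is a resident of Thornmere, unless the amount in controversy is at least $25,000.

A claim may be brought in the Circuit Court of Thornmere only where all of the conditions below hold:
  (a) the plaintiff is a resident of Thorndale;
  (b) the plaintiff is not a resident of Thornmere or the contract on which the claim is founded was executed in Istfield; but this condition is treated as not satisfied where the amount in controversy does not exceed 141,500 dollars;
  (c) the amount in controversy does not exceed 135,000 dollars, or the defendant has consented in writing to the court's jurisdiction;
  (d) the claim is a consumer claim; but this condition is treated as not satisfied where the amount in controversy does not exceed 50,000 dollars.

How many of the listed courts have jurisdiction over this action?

The Thorndale High Bench:
  (a) The defendant resides in Thorndale — that alternative is enough. Satisfied.
  (b) The operative events occurred in Corrow, not Thorndale. But every defendant has filed written consent, and the 'unless' clause therefore excuses the requirement. Condition met.
  (c) The claim is an employment claim, not a property claim. Met.
  (d) The plaintiff resides in Thorndale. Met.
  → The court has jurisdiction.
The Ashmont Court of Common Pleas:
  (a) The contract was executed in Ashmont, not Corrow; the defendant resides in Thorndale, not Ashmont; the claim is an employment claim, not a tort claim — no alternative holds. But the amount in controversy is $130,000, which meets the USD 5,000 floor, and the 'unless' clause therefore excuses the requirement. Condition met.
  (b) The plaintiff resides in Thorndale, which is not Ashmont. Condition met.
  (c) Every defendant has filed written consent, which satisfies one of the alternatives. Met.
  (d) The amount in controversy is USD 130,000, within the USD 146,000 ceiling, so one alternative holds. Met.
  → Every requirement is satisfied — jurisdiction.
The Corrow Regional Court:
  (a) The amount in controversy is 130,000 dollars, which meets the $110,500 floor. Condition met.
  (b) The plaintiff resides in Thorndale, which is not Corrow, so one alternative holds. Met.
  (c) The operative events occurred in Corrow, which satisfies one of the alternatives. The exception is not triggered, since the defendant resides in Thorndale, not Corrow. Satisfied.
  (d) The plaintiff resides in Thorndale, not Thornmere. But the amount in controversy is 130,000 dollars, which meets the $25,000 floor, and the 'unless' clause therefore excuses the requirement. Condition met.
  → All conditions met; jurisdiction exists.
The Circuit Court of Thornmere:
  (a) The plaintiff resides in Thorndale. Met.
  (b) The plaintiff resides in Thorndale, which is not Thornmere, so this disjunct is met. However, the amount in controversy is USD 130,000, within the 141,500 dollars ceiling, which falls within the stated exception and so defeats the condition. Fails.
  (c) The amount in controversy is 130,000 dollars, within the 135,000 dollars ceiling, so this disjunct is met. Condition met.
  (d) The claim is an employment claim, not a consumer claim. Not satisfied.
  → No jurisdiction.
Courts with jurisdiction: the Thorndale High Bench, the Ashmont Court of Common Pleas, the Corrow Regional Court — 3 in total.

3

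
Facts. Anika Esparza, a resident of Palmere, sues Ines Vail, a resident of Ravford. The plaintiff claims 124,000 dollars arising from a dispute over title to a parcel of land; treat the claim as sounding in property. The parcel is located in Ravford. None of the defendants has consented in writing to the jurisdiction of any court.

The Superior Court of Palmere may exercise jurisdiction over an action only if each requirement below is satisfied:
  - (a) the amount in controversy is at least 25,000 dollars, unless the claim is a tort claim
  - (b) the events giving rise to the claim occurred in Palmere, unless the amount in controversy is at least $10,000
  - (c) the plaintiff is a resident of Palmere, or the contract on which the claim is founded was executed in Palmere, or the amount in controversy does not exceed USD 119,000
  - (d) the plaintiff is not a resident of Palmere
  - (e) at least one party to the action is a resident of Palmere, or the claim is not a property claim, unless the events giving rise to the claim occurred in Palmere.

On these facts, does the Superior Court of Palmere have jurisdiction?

No

The Superior Court of Palmere:
  (a) The amount in controversy is $124,000, which meets the USD 25,000 floor. Satisfied.
  (b) The operative events occurred in Ravford, not Palmere. But the amount in controversy is USD 124,000, which meets the USD 10,000 floor, and the 'unless' clause therefore excuses the requirement. Satisfied.
  (c) The plaintiff resides in Palmere, so one alternative holds. Met.
  (d) The plaintiff resides in Palmere. Not met.
  (e) Anika Esparza resides in Palmere, which satisfies one of the alternatives. Condition met.
  → No jurisdiction.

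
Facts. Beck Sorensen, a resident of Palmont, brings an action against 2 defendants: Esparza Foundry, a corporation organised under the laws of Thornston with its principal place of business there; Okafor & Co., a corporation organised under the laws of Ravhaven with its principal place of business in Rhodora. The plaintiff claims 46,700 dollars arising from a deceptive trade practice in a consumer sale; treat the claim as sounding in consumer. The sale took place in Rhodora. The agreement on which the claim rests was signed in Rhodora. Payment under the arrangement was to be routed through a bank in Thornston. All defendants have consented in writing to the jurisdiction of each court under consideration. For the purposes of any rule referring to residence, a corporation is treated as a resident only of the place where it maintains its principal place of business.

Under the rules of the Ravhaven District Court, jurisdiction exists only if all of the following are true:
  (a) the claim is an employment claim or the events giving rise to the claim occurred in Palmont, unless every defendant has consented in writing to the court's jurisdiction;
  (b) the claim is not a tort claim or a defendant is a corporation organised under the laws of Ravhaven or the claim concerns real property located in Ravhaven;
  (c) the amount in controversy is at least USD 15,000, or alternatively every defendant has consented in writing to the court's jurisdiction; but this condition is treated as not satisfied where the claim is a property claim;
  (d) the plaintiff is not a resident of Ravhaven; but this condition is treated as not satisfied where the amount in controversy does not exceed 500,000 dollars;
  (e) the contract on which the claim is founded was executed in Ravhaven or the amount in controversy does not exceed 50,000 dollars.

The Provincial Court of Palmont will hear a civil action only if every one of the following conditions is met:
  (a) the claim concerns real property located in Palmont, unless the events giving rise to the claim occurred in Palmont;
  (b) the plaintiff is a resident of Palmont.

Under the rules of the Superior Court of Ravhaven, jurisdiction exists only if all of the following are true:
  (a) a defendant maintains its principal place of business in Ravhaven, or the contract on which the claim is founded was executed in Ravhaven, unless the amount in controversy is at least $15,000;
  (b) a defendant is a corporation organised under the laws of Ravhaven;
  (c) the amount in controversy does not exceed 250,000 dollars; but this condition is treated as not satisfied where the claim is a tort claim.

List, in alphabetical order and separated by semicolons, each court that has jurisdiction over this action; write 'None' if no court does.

The Ravhaven District Court:
  (a) The claim is a consumer claim, not an employment claim; the operative events occurred in Rhodora, not Palmont — every alternative fails. The proviso rescues it, though: every defendant has filed written consent. Satisfied.
  (b) The claim is a consumer claim, not a tort claim — that alternative is enough. Met.
  (c) The amount in controversy is 46,700 dollars, which meets the 15,000 dollars floor, which satisfies one of the alternatives. And the carve-out is inapplicable — the claim is a consumer claim, not a property claim. Satisfied.
  (d) The plaintiff resides in Palmont, which is not Ravhaven. But the amount in controversy is $46,700, within the USD 500,000 ceiling, triggering the carve-out and defeating this condition. Fails.
  (e) The amount in controversy is $46,700, within the $50,000 ceiling, so one alternative holds. Satisfied.
  → At least one condition fails; no jurisdiction.
The Provincial Court of Palmont:
  (a) The claim does not concern real property. And the operative events occurred in Rhodora, not Palmont, so the proviso does not save it. Not satisfied.
  (b) The plaintiff resides in Palmont. Satisfied.
  → No jurisdiction.
The Superior Court of Ravhaven:
  (a) The corporate defendant(s) have their principal place of business in Rhodora, Thornston, not Ravhaven; the contract was executed in Rhodora, not Ravhaven — every alternative fails. But the amount in controversy is USD 46,700, which meets the USD 15,000 floor, and the 'unless' clause therefore excuses the requirement. Condition met.
  (b) Okafor & Co. is organised under the laws of Ravhaven. Satisfied.
  (c) The amount in controversy is $46,700, within the $250,000 ceiling. The exception is not triggered, since the claim is a consumer claim, not a tort claim. Met.
  → The court has jurisdiction.

the Superior Court of Ravhaven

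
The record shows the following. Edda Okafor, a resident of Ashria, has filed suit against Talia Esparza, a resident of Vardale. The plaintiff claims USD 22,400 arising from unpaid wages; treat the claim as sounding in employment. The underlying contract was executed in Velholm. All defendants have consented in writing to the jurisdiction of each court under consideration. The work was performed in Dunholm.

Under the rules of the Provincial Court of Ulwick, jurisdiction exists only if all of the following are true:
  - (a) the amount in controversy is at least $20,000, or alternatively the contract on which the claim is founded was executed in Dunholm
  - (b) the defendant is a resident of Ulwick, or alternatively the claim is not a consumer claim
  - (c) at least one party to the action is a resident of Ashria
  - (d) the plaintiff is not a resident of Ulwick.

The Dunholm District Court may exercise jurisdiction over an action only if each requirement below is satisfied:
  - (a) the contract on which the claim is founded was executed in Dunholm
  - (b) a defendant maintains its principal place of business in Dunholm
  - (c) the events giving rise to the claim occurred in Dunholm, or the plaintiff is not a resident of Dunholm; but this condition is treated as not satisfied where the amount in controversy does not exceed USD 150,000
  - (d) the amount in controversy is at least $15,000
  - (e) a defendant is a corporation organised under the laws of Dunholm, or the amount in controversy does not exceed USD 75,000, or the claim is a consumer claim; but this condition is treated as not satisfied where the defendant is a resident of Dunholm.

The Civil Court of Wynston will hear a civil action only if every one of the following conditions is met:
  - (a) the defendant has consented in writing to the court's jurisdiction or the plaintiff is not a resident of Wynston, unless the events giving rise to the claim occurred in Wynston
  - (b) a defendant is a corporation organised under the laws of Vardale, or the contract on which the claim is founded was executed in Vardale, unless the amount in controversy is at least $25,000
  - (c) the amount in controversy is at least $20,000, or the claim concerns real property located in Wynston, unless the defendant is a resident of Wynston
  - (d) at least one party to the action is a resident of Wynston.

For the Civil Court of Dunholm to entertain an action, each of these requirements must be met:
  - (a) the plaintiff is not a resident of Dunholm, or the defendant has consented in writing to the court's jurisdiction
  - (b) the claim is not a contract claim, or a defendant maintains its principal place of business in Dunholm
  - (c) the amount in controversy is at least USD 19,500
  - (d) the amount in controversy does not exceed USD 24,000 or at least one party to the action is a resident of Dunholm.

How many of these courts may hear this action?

2

The Provincial Court of Ulwick:
  (a) The amount in controversy is $22,400, which meets the $20,000 floor — that alternative is enough. Condition met.
  (b) The claim is an employment claim, not a consumer claim, so one alternative holds. Condition met.
  (c) Edda Okafor resides in Ashria. Met.
  (d) The plaintiff resides in Ashria, which is not Ulwick. Met.
  → The court has jurisdiction.
The Dunholm District Court:
  (a) The contract was executed in Velholm, not Dunholm. Fails.
  (b) No defendant is a corporation. Not met.
  (c) The operative events occurred in Dunholm, so this disjunct is met. But the carve-out bites: the amount in controversy is USD 22,400, within the USD 150,000 ceiling. Condition not met.
  (d) The amount in controversy is $22,400, which meets the $15,000 floor. Condition met.
  (e) The amount in controversy is 22,400 dollars, within the USD 75,000 ceiling, which satisfies one of the alternatives. The carve-out does not apply: the defendant resides in Vardale, not Dunholm. Satisfied.
  → The court lacks jurisdiction.
The Civil Court of Wynston:
  (a) Every defendant has filed written consent, which satisfies one of the alternatives. Satisfied.
  (b) No defendant is a corporation; the contract was executed in Velholm, not Vardale — every alternative fails. The proviso offers no rescue either, since the amount in controversy is USD 22,400, below the 25,000 dollars floor. Not met.
  (c) The amount in controversy is USD 22,400, which meets the $20,000 floor — that alternative is enough. Satisfied.
  (d) No party resides in Wynston. Not satisfied.
  → Not every requirement is met — no jurisdiction.
The Civil Court of Dunholm:
  (a) The plaintiff resides in Ashria, which is not Dunholm — that alternative is enough. Satisfied.
  (b) The claim is an employment claim, not a contract claim, so one alternative holds. Satisfied.
  (c) The amount in controversy is 22,400 dollars, which meets the 19,500 dollars floor. Satisfied.
  (d) The amount in controversy is 22,400 dollars, within the USD 24,000 ceiling, so one alternative holds. Met.
  → The court has jurisdiction.
Courts with jurisdiction: the Provincial Court of Ulwick, the Civil Court of Dunholm — 2 in total.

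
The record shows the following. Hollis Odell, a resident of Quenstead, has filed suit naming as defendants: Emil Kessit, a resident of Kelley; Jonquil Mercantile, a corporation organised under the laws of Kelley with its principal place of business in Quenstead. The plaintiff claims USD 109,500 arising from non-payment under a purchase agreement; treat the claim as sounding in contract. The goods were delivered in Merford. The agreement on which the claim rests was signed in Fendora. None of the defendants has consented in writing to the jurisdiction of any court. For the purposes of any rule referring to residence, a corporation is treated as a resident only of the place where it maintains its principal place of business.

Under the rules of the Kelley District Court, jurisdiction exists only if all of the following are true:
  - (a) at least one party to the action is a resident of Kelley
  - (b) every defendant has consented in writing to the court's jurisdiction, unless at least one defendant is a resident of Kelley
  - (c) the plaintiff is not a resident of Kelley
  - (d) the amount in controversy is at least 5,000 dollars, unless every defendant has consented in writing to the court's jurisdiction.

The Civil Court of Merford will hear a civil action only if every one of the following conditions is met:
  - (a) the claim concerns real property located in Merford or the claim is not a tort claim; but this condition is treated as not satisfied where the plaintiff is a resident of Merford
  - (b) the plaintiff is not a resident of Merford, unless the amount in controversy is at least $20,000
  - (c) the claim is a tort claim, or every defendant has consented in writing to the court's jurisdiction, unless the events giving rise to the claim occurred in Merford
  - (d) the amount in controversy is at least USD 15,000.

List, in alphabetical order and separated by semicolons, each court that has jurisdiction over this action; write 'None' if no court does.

The Kelley District Court:
  (a) Emil Kessit resides in Kelley. Condition met.
  (b) No such written consent has been filed. But Emil Kessit resides in Kelley, and the 'unless' clause therefore excuses the requirement. Satisfied.
  (c) The plaintiff resides in Quenstead, which is not Kelley. Satisfied.
  (d) The amount in controversy is $109,500, which meets the $5,000 floor. Satisfied.
  → All conditions met; jurisdiction exists.
The Civil Court of Merford:
  (a) The claim is a contract claim, not a tort claim, so one alternative holds. The exception is not triggered, since the plaintiff resides in Quenstead, not Merford. Satisfied.
  (b) The plaintiff resides in Quenstead, which is not Merford. Condition met.
  (c) The claim is a contract claim, not a tort claim; no such written consent has been filed — every alternative fails. However, the operative events occurred in Merford, so the 'unless' proviso supplies this condition. Condition met.
  (d) The amount in controversy is $109,500, which meets the USD 15,000 floor. Condition met.
  → All conditions met; jurisdiction exists.

the Civil Court of Merford; the Kelley District Court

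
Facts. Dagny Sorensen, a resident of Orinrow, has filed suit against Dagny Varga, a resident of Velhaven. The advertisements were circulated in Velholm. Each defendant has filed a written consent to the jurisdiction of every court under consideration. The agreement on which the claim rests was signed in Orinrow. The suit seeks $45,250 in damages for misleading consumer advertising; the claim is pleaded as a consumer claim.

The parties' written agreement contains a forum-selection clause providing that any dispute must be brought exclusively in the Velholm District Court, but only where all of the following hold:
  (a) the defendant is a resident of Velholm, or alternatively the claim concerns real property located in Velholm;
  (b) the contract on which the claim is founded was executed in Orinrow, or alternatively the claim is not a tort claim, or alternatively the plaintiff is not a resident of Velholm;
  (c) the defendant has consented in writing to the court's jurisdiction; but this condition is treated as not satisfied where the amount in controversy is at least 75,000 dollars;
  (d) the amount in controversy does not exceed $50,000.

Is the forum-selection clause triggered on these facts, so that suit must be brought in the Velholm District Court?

The Velholm District Court:
  (a) The defendant resides in Velhaven, not Velholm; the claim does not concern real property — every alternative fails. Not met.
  (b) The contract was executed in Orinrow, which satisfies one of the alternatives. Condition met.
  (c) Every defendant has filed written consent. The exception is not triggered, since the amount in controversy is USD 45,250, below the $75,000 floor. Satisfied.
  (d) The amount in controversy is USD 45,250, within the $50,000 ceiling. Met.
  → The clause does not apply.

No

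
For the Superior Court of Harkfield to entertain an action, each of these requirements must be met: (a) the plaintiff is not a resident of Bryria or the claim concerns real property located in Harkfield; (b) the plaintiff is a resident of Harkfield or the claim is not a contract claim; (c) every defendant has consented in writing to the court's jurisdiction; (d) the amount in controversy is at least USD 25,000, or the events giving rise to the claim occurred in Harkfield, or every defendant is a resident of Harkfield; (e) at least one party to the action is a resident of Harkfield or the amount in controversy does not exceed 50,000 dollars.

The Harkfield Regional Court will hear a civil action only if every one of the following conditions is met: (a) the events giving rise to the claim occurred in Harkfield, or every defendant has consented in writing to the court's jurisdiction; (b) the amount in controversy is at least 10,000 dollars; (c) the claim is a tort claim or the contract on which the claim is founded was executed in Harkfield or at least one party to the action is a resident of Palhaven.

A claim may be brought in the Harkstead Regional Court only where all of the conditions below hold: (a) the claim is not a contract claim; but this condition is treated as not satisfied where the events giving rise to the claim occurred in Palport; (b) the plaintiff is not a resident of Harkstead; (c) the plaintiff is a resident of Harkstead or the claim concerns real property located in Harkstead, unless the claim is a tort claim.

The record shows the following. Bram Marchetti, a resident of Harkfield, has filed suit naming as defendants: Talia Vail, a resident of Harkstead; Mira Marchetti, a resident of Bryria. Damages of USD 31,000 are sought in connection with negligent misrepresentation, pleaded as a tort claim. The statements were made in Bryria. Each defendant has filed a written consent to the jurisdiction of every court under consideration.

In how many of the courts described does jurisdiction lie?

3

The Superior Court of Harkfield:
  (a) The plaintiff resides in Harkfield, which is not Bryria — that alternative is enough. Condition met.
  (b) The plaintiff resides in Harkfield, so this disjunct is met. Satisfied.
  (c) Every defendant has filed written consent. Met.
  (d) The amount in controversy is USD 31,000, which meets the $25,000 floor, which satisfies one of the alternatives. Met.
  (e) Bram Marchetti resides in Harkfield, so one alternative holds. Condition met.
  → All conditions met; jurisdiction exists.
The Harkfield Regional Court:
  (a) Every defendant has filed written consent, so this disjunct is met. Condition met.
  (b) The amount in controversy is $31,000, which meets the $10,000 floor. Condition met.
  (c) The claim is a tort claim, so this disjunct is met. Met.
  → The court has jurisdiction.
The Harkstead Regional Court:
  (a) The claim is a tort claim, not a contract claim. The carve-out does not apply: the operative events occurred in Bryria, not Palport. Met.
  (b) The plaintiff resides in Harkfield, which is not Harkstead. Condition met.
  (c) The plaintiff resides in Harkfield, not Harkstead; the claim does not concern real property — every alternative fails. But the claim is a tort claim, and the 'unless' clause therefore excuses the requirement. Met.
  → Jurisdiction lies.
Courts with jurisdiction: the Superior Court of Harkfield, the Harkfield Regional Court, the Harkstead Regional Court — 3 in total.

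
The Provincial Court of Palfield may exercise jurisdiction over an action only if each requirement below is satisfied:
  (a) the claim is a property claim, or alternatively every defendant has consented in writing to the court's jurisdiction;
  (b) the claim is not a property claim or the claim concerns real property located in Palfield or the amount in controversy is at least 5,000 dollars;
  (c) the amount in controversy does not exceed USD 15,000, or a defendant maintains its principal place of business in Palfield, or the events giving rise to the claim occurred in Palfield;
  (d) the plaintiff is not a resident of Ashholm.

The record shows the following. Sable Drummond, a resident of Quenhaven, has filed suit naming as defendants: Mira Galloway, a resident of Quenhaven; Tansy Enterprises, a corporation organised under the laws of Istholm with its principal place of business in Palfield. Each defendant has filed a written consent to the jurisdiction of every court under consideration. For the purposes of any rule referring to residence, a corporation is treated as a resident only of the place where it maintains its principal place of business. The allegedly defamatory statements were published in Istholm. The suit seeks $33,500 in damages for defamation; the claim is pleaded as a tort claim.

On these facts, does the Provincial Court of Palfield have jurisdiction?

Yes

The Provincial Court of Palfield:
  (a) Every defendant has filed written consent, so one alternative holds. Satisfied.
  (b) The claim is a tort claim, not a property claim — that alternative is enough. Satisfied.
  (c) Tansy Enterprises has its principal place of business in Palfield, so one alternative holds. Satisfied.
  (d) The plaintiff resides in Quenhaven, which is not Ashholm. Condition met.
  → Every requirement is satisfied — jurisdiction.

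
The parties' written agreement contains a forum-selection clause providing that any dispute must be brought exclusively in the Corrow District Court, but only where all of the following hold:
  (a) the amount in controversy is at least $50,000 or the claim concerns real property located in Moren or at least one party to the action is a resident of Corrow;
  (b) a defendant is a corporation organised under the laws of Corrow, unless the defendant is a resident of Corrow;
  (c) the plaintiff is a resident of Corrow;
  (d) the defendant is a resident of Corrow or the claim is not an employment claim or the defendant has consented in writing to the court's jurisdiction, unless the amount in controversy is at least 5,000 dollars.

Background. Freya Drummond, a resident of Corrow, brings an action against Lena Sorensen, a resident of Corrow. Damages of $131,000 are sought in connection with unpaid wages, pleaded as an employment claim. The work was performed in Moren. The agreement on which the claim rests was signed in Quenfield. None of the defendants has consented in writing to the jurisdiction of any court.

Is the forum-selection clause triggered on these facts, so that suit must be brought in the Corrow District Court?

The Corrow District Court:
  (a) The amount in controversy is USD 131,000, which meets the $50,000 floor, which satisfies one of the alternatives. Met.
  (b) No defendant is a corporation. The proviso rescues it, though: the defendant resides in Corrow. Met.
  (c) The plaintiff resides in Corrow. Condition met.
  (d) The defendant resides in Corrow, so one alternative holds. Met.
  → The clause applies.

Yes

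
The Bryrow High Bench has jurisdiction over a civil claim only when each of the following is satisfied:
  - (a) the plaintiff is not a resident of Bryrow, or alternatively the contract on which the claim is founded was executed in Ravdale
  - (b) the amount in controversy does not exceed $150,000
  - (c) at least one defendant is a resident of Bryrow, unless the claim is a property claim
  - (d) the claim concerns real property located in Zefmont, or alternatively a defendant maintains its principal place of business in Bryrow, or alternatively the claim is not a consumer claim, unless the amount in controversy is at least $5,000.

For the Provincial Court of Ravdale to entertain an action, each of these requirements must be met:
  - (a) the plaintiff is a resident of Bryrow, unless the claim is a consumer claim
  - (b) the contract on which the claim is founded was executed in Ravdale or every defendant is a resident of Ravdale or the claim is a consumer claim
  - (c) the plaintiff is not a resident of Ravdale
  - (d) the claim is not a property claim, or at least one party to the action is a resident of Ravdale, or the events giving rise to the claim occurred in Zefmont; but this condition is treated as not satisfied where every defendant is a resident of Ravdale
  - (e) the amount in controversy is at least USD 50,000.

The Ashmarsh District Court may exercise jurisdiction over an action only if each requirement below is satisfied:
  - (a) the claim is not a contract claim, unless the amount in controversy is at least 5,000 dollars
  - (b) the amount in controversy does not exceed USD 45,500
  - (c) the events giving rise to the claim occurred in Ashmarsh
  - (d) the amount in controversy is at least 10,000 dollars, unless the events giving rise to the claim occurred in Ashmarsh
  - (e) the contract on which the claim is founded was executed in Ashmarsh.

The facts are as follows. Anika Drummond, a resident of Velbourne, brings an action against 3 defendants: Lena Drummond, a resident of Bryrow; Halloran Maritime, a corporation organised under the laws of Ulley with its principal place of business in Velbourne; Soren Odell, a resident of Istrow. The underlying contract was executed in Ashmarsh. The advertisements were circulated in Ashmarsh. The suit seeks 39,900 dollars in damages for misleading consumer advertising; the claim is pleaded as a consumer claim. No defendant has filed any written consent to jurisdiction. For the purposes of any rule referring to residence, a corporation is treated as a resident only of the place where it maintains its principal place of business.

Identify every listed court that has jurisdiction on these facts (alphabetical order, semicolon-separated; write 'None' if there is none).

the Ashmarsh District Court; the Bryrow High Bench

The Bryrow High Bench:
  (a) The plaintiff resides in Velbourne, which is not Bryrow, so one alternative holds. Satisfied.
  (b) The amount in controversy is USD 39,900, within the 150,000 dollars ceiling. Satisfied.
  (c) Lena Drummond resides in Bryrow. Condition met.
  (d) The claim does not concern real property; the corporate defendant(s) have their principal place of business in Velbourne, not Bryrow; the claim is a consumer claim — every alternative fails. The proviso rescues it, though: the amount in controversy is 39,900 dollars, which meets the $5,000 floor. Met.
  → Jurisdiction lies.
The Provincial Court of Ravdale:
  (a) The plaintiff resides in Velbourne, not Bryrow. The proviso rescues it, though: the claim is a consumer claim. Condition met.
  (b) The claim is a consumer claim, so one alternative holds. Met.
  (c) The plaintiff resides in Velbourne, which is not Ravdale. Met.
  (d) The claim is a consumer claim, not a property claim, which satisfies one of the alternatives. And the carve-out is inapplicable — the defendants reside as follows — Lena Drummond in Bryrow, Halloran Maritime in Velbourne, Soren Odell in Istrow — not all in Ravdale. Satisfied.
  (e) The amount in controversy is 39,900 dollars, below the $50,000 floor. Condition not met.
  → At least one condition fails; no jurisdiction.
The Ashmarsh District Court:
  (a) The claim is a consumer claim, not a contract claim. Condition met.
  (b) The amount in controversy is $39,900, within the 45,500 dollars ceiling. Met.
  (c) The operative events occurred in Ashmarsh. Condition met.
  (d) The amount in controversy is 39,900 dollars, which meets the $10,000 floor. Satisfied.
  (e) The contract was executed in Ashmarsh. Met.
  → The court has jurisdiction.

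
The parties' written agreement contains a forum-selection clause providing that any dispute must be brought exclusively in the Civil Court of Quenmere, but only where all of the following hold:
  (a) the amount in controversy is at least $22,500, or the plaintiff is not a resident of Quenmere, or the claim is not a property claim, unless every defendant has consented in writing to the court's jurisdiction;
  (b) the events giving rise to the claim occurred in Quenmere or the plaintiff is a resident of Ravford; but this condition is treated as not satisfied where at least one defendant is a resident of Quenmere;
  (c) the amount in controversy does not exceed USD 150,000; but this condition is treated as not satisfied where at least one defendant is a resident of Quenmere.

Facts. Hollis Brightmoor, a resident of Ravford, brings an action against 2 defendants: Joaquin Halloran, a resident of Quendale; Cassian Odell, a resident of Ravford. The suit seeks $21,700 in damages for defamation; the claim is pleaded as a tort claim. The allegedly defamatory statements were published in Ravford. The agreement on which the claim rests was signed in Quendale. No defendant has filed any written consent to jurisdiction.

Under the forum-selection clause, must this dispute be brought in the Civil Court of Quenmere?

The Civil Court of Quenmere:
  (a) The plaintiff resides in Ravford, which is not Quenmere — that alternative is enough. Condition met.
  (b) The plaintiff resides in Ravford, so one alternative holds. The carve-out does not apply: no defendant resides in Quenmere (they reside in Quendale, Ravford). Met.
  (c) The amount in controversy is 21,700 dollars, within the 150,000 dollars ceiling. And the carve-out is inapplicable — no defendant resides in Quenmere (they reside in Quendale, Ravford). Satisfied.
  → The clause applies.

Yes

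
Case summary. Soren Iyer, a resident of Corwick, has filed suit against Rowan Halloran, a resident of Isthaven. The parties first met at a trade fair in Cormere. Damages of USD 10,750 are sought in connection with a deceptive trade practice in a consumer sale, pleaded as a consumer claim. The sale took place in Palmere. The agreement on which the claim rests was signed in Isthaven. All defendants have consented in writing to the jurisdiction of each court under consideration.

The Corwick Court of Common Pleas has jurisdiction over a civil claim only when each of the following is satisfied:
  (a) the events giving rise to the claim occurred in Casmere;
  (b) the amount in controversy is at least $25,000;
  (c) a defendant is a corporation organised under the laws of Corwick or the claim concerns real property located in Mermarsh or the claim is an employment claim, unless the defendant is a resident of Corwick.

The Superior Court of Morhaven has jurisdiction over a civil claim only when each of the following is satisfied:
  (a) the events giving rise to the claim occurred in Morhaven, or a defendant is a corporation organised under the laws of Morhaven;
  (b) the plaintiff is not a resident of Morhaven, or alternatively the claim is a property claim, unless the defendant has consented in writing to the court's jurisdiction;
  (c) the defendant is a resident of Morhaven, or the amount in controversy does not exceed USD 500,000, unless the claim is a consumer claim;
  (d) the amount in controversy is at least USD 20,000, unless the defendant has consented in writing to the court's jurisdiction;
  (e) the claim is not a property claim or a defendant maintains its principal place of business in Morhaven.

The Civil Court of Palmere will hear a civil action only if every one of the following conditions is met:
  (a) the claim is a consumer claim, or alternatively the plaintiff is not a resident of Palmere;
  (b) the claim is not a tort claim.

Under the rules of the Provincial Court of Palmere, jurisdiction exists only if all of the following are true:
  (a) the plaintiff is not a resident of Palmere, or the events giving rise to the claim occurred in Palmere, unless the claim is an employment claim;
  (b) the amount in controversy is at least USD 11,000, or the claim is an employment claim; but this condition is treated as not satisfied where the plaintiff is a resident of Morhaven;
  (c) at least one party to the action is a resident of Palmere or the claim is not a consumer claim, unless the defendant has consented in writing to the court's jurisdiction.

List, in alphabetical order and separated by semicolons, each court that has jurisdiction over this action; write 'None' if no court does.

The Corwick Court of Common Pleas:
  (a) The operative events occurred in Palmere, not Casmere. Not met.
  (b) The amount in controversy is 10,750 dollars, below the $25,000 floor. Fails.
  (c) No defendant is a corporation; the claim does not concern real property; the claim is a consumer claim, not an employment claim — none of the alternatives is met. And the defendant resides in Isthaven, not Corwick, so the proviso does not save it. Not met.
  → The court lacks jurisdiction.
The Superior Court of Morhaven:
  (a) The operative events occurred in Palmere, not Morhaven; no defendant is a corporation — no alternative holds. Not satisfied.
  (b) The plaintiff resides in Corwick, which is not Morhaven — that alternative is enough. Satisfied.
  (c) The amount in controversy is USD 10,750, within the 500,000 dollars ceiling, which satisfies one of the alternatives. Satisfied.
  (d) The amount in controversy is USD 10,750, below the $20,000 floor. But every defendant has filed written consent, and the 'unless' clause therefore excuses the requirement. Satisfied.
  (e) The claim is a consumer claim, not a property claim, so this disjunct is met. Condition met.
  → No jurisdiction.
The Civil Court of Palmere:
  (a) The claim is a consumer claim — that alternative is enough. Met.
  (b) The claim is a consumer claim, not a tort claim. Satisfied.
  → Jurisdiction lies.
The Provincial Court of Palmere:
  (a) The plaintiff resides in Corwick, which is not Palmere, so this disjunct is met. Condition met.
  (b) The amount in controversy is USD 10,750, below the USD 11,000 floor; the claim is a consumer claim, not an employment claim — no alternative holds. Fails.
  (c) No party resides in Palmere; the claim is a consumer claim — every alternative fails. But every defendant has filed written consent, and the 'unless' clause therefore excuses the requirement. Satisfied.
  → No jurisdiction.

the Civil Court of Palmere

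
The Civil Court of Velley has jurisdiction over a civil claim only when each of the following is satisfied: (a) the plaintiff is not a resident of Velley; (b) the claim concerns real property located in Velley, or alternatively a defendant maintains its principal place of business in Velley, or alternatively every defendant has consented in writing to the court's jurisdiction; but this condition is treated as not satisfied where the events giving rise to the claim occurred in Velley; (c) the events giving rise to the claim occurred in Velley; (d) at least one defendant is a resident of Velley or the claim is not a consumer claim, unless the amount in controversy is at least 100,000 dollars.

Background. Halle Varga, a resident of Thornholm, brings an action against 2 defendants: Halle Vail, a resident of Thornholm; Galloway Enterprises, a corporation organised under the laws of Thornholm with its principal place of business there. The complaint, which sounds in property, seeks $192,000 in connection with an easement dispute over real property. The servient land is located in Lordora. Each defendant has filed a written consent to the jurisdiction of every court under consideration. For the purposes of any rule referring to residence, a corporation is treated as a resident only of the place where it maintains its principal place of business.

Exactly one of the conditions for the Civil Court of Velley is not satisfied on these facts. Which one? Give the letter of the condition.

The Civil Court of Velley:
  (a) The plaintiff resides in Thornholm, which is not Velley. Condition met.
  (b) Every defendant has filed written consent — that alternative is enough. The exception is not triggered, since the operative events occurred in Lordora, not Velley. Condition met.
  (c) The operative events occurred in Lordora, not Velley. Condition not met.
  (d) The claim is a property claim, not a consumer claim, which satisfies one of the alternatives. Met.
Only condition (c) fails.

(c)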